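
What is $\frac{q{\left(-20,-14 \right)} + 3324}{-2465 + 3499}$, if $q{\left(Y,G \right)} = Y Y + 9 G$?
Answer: $\frac{1799}{517} \approx 3.4797$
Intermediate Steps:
$q{\left(Y,G \right)} = Y^{2} + 9 G$
$\frac{q{\left(-20,-14 \right)} + 3324}{-2465 + 3499} = \frac{\left(\left(-20\right)^{2} + 9 \left(-14\right)\right) + 3324}{-2465 + 3499} = \frac{\left(400 - 126\right) + 3324}{1034} = \left(274 + 3324\right) \frac{1}{1034} = 3598 \cdot \frac{1}{1034} = \frac{1799}{517}$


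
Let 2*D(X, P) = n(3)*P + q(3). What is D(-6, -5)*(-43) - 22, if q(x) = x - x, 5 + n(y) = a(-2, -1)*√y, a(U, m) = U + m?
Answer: -1119/2 - 645*√3/2 ≈ -1118.1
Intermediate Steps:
n(y) = -5 - 3*√y (n(y) = -5 + (-2 - 1)*√y = -5 - 3*√y)
q(x) = 0
D(X, P) = P*(-5 - 3*√3)/2 (D(X, P) = ((-5 - 3*√3)*P + 0)/2 = (P*(-5 - 3*√3) + 0)/2 = (P*(-5 - 3*√3))/2 = P*(-5 - 3*√3)/2)
D(-6, -5)*(-43) - 22 = -½*(-5)*(5 + 3*√3)*(-43) - 22 = (25/2 + 15*√3/2)*(-43) - 22 = (-1075/2 - 645*√3/2) - 22 = -1119/2 - 645*√3/2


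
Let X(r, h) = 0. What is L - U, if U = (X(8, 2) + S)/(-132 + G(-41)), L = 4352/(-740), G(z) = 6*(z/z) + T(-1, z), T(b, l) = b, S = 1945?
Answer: 221649/23495 ≈ 9.4339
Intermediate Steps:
G(z) = 5 (G(z) = 6*(z/z) - 1 = 6*1 - 1 = 6 - 1 = 5)
L = -1088/185 (L = 4352*(-1/740) = -1088/185 ≈ -5.8811)
U = -1945/127 (U = (0 + 1945)/(-132 + 5) = 1945/(-127) = 1945*(-1/127) = -1945/127 ≈ -15.315)
L - U = -1088/185 - 1*(-1945/127) = -1088/185 + 1945/127 = 221649/23495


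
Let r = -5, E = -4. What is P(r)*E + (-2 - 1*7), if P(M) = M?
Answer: 11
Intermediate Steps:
P(r)*E + (-2 - 1*7) = -5*(-4) + (-2 - 1*7) = 20 + (-2 - 7) = 20 - 9 = 11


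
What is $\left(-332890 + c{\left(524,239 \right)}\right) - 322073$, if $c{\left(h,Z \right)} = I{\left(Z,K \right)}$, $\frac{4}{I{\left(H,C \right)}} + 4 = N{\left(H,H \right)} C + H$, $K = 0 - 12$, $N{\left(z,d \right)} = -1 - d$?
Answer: $- \frac{2040209741}{3115} \approx -6.5496 \cdot 10^{5}$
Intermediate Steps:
$K = -12$
$I{\left(H,C \right)} = \frac{4}{-4 + H + C \left(-1 - H\right)}$ ($I{\left(H,C \right)} = \frac{4}{-4 + \left(\left(-1 - H\right) C + H\right)} = \frac{4}{-4 + \left(C \left(-1 - H\right) + H\right)} = \frac{4}{-4 + \left(H + C \left(-1 - H\right)\right)} = \frac{4}{-4 + H + C \left(-1 - H\right)}$)
$c{\left(h,Z \right)} = - \frac{4}{-8 - 13 Z}$ ($c{\left(h,Z \right)} = - \frac{4}{4 - Z - 12 \left(1 + Z\right)} = - \frac{4}{4 - Z - \left(12 + 12 Z\right)} = - \frac{4}{-8 - 13 Z}$)
$\left(-332890 + c{\left(524,239 \right)}\right) - 322073 = \left(-332890 + \frac{4}{8 + 13 \cdot 239}\right) - 322073 = \left(-332890 + \frac{4}{8 + 3107}\right) - 322073 = \left(-332890 + \frac{4}{3115}\right) - 322073 = - \frac{1036952346}{3115} - 322073 = - \frac{2040209741}{3115}$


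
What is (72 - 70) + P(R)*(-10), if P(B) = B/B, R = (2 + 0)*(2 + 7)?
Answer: -8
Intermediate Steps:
R = 18 (R = 2*9 = 18)
P(B) = 1
(72 - 70) + P(R)*(-10) = (72 - 70) + 1*(-10) = 2 - 10 = -8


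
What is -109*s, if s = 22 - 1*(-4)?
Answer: -2834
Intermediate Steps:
s = 26 (s = 22 + 4 = 26)
-109*s = -109*26 = -2834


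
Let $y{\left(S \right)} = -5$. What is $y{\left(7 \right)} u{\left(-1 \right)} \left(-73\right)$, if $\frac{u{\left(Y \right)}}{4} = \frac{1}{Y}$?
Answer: $-1460$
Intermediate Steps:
$u{\left(Y \right)} = \frac{4}{Y}$
$y{\left(7 \right)} u{\left(-1 \right)} \left(-73\right) = - 5 \frac{4}{-1} \left(-73\right) = - 5 \cdot 4 \left(-1\right) \left(-73\right) = \left(-5\right) \left(-4\right) \left(-73\right) = 20 \left(-73\right) = -1460$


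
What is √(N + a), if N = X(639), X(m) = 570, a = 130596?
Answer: 3*√14574 ≈ 362.17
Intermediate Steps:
N = 570
√(N + a) = √(570 + 130596) = √131166 = 3*√14574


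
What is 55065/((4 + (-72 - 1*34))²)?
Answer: 18355/3468 ≈ 5.2927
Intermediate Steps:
55065/((4 + (-72 - 1*34))²) = 55065/((4 + (-72 - 34))²) = 55065/((4 - 106)²) = 55065/((-102)²) = 55065/10404 = 55065*(1/10404) = 18355/3468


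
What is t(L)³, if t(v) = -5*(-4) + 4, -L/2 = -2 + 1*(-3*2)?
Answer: 13824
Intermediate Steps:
L = 16 (L = -2*(-2 + 1*(-3*2)) = -2*(-2 + 1*(-6)) = -2*(-2 - 6) = -2*(-8) = 16)
t(v) = 24 (t(v) = 20 + 4 = 24)
t(L)³ = 24³ = 13824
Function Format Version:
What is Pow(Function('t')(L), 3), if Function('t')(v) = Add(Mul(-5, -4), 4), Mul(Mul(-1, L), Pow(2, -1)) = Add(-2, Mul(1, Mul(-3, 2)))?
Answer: 13824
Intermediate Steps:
L = 16 (L = Mul(-2, Add(-2, Mul(1, Mul(-3, 2)))) = Mul(-2, Add(-2, Mul(1, -6))) = Mul(-2, Add(-2, -6)) = Mul(-2, -8) = 16)
Function('t')(v) = 24 (Function('t')(v) = Add(20, 4) = 24)
Pow(Function('t')(L), 3) = Pow(24, 3) = 13824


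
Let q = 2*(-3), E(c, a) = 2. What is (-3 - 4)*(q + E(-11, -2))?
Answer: 28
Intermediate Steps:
q = -6
(-3 - 4)*(q + E(-11, -2)) = (-3 - 4)*(-6 + 2) = -7*(-4) = 28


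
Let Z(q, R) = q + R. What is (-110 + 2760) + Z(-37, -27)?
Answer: 2586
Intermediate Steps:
Z(q, R) = R + q
(-110 + 2760) + Z(-37, -27) = (-110 + 2760) + (-27 - 37) = 2650 - 64 = 2586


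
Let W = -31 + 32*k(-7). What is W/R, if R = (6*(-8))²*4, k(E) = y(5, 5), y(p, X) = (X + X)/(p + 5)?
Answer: 1/9216 ≈ 0.00010851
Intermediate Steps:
y(p, X) = 2*X/(5 + p) (y(p, X) = (2*X)/(5 + p) = 2*X/(5 + p))
k(E) = 1 (k(E) = 2*5/(5 + 5) = 2*5/10 = 2*5*(⅒) = 1)
W = 1 (W = -31 + 32*1 = -31 + 32 = 1)
R = 9216 (R = (-48)²*4 = 2304*4 = 9216)
W/R = 1/9216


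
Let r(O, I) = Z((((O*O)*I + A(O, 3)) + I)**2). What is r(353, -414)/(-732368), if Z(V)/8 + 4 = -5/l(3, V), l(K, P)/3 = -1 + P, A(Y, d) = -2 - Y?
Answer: 31936969047852293/730925442113671389312 ≈ 4.3694e-5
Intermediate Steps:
l(K, P) = -3 + 3*P (l(K, P) = 3*(-1 + P) = -3 + 3*P)
Z(V) = -32 - 40/(-3 + 3*V) (Z(V) = -32 + 8*(-5/(-3 + 3*V)) = -32 - 40/(-3 + 3*V))
r(O, I) = 8*(7 - 12*(-2 + I - O + I*O**2)**2)/(3*(-1 + (-2 + I - O + I*O**2)**2)) (r(O, I) = 8*(7 - 12*(((O*O)*I + (-2 - O)) + I)**2)/(3*(-1 + (((O*O)*I + (-2 - O)) + I)**2)) = 8*(7 - 12*((O**2*I + (-2 - O)) + I)**2)/(3*(-1 + ((O**2*I + (-2 - O)) + I)**2)) = 8*(7 - 12*((I*O**2 + (-2 - O)) + I)**2)/(3*(-1 + ((I*O**2 + (-2 - O)) + I)**2)) = 8*(7 - 12*((-2 - O + I*O**2) + I)**2)/(3*(-1 + ((-2 - O + I*O**2) + I)**2)) = 8*(7 - 12*(-2 + I - O + I*O**2)**2)/(3*(-1 + (-2 + I - O + I*O**2)**2)))
r(353, -414)/(-732368) = (8*(7 - 12*(-2 - 414 - 1*353 - 414*353**2)**2)/(3*(-1 + (-2 - 414 - 1*353 - 414*353**2)**2)))/(-732368) = (8*(7 - 12*(-2 - 414 - 353 - 414*124609)**2)/(3*(-1 + (-2 - 414 - 353 - 414*124609)**2)))*(-1/732368) = (8*(7 - 12*(-2 - 414 - 353 - 51588126)**2)/(3*(-1 + (-2 - 414 - 353 - 51588126)**2)))*(-1/732368) = (8*(7 - 12*(-51588895)**2)/(3*(-1 + (-51588895)**2)))*(-1/732368) = (8*(7 - 12*2661414087321025)/(3*(-1 + 2661414087321025)))*(-1/732368) = ((8/3)*(7 - 31936969047852300)/2661414087321024)*(-1/732368) = ((8/3)*(1/2661414087321024)*(-31936969047852293))*(-1/732368) = -31936969047852293/998030282745384*(-1/732368) = 31936969047852293/730925442113671389312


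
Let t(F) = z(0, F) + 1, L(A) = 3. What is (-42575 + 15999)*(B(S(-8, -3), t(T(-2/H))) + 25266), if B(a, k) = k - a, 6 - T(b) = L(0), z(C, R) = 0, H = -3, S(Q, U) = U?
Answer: -671575520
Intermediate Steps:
T(b) = 3 (T(b) = 6 - 1*3 = 6 - 3 = 3)
t(F) = 1 (t(F) = 0 + 1 = 1)
(-42575 + 15999)*(B(S(-8, -3), t(T(-2/H))) + 25266) = (-42575 + 15999)*((1 - 1*(-3)) + 25266) = -26576*((1 + 3) + 25266) = -26576*(4 + 25266) = -26576*25270 = -671575520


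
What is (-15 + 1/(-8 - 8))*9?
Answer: -2169/16 ≈ -135.56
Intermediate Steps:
(-15 + 1/(-8 - 8))*9 = (-15 + 1/(-16))*9 = (-15 - 1/16)*9 = -241/16*9 = -2169/16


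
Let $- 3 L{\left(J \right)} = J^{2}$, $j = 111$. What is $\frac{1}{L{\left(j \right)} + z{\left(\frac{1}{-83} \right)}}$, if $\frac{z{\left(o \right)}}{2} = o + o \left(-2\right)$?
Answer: $- \frac{83}{340879} \approx -0.00024349$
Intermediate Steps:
$L{\left(J \right)} = - \frac{J^{2}}{3}$
$z{\left(o \right)} = - 2 o$ ($z{\left(o \right)} = 2 \left(o + o \left(-2\right)\right) = 2 \left(o - 2 o\right) = 2 \left(- o\right) = - 2 o$)
$\frac{1}{L{\left(j \right)} + z{\left(\frac{1}{-83} \right)}} = \frac{1}{- \frac{111^{2}}{3} - \frac{2}{-83}} = \frac{1}{\left(- \frac{1}{3}\right) 12321 - - \frac{2}{83}} = \frac{1}{-4107 + \frac{2}{83}} = \frac{1}{- \frac{340879}{83}} = - \frac{83}{340879}$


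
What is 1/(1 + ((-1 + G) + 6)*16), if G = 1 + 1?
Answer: 1/113 ≈ 0.0088496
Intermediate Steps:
G = 2
1/(1 + ((-1 + G) + 6)*16) = 1/(1 + ((-1 + 2) + 6)*16) = 1/(1 + (1 + 6)*16) = 1/(1 + 7*16) = 1/(1 + 112) = 1/113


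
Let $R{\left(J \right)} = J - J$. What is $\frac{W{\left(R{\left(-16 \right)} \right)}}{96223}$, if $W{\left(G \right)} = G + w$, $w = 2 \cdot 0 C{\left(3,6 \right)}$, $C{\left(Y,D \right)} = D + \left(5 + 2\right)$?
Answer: $0$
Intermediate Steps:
$R{\left(J \right)} = 0$
$C{\left(Y,D \right)} = 7 + D$ ($C{\left(Y,D \right)} = D + 7 = 7 + D$)
$w = 0$ ($w = 2 \cdot 0 \left(7 + 6\right) = 0 \cdot 13 = 0$)
$W{\left(G \right)} = G$ ($W{\left(G \right)} = G + 0 = G$)
$\frac{W{\left(R{\left(-16 \right)} \right)}}{96223} = \frac{0}{96223} = 0 \cdot \frac{1}{96223} = 0$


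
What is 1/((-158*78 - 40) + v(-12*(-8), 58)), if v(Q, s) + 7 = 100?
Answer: -1/12271 ≈ -8.1493e-5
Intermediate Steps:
v(Q, s) = 93 (v(Q, s) = -7 + 100 = 93)
1/((-158*78 - 40) + v(-12*(-8), 58)) = 1/((-158*78 - 40) + 93) = 1/((-12324 - 40) + 93) = 1/(-12364 + 93) = 1/(-12271) = -1/12271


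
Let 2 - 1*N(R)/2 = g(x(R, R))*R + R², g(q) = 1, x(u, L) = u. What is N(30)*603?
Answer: -1119168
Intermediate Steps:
N(R) = 4 - 2*R - 2*R² (N(R) = 4 - 2*(1*R + R²) = 4 - 2*(R + R²) = 4 + (-2*R - 2*R²) = 4 - 2*R - 2*R²)
N(30)*603 = (4 - 2*30 - 2*30²)*603 = (4 - 60 - 2*900)*603 = (4 - 60 - 1800)*603 = -1856*603 = -1119168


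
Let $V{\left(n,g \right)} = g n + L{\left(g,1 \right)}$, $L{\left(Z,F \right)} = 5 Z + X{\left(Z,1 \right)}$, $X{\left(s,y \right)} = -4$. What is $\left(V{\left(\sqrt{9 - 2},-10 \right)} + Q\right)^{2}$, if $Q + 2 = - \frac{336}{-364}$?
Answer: $\frac{630956}{169} + \frac{14320 \sqrt{7}}{13} \approx 6647.9$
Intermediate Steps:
$Q = - \frac{14}{13}$ ($Q = -2 - \frac{336}{-364} = -2 - - \frac{12}{13} = -2 + \frac{12}{13} = - \frac{14}{13} \approx -1.0769$)
$L{\left(Z,F \right)} = -4 + 5 Z$ ($L{\left(Z,F \right)} = 5 Z - 4 = -4 + 5 Z$)
$V{\left(n,g \right)} = -4 + 5 g + g n$ ($V{\left(n,g \right)} = g n + \left(-4 + 5 g\right) = -4 + 5 g + g n$)
$\left(V{\left(\sqrt{9 - 2},-10 \right)} + Q\right)^{2} = \left(\left(-4 + 5 \left(-10\right) - 10 \sqrt{9 - 2}\right) - \frac{14}{13}\right)^{2} = \left(\left(-4 - 50 - 10 \sqrt{7}\right) - \frac{14}{13}\right)^{2} = \left(\left(-54 - 10 \sqrt{7}\right) - \frac{14}{13}\right)^{2} = \left(- \frac{716}{13} - 10 \sqrt{7}\right)^{2}$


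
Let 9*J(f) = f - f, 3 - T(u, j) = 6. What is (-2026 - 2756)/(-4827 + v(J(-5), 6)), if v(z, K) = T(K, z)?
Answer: 797/805 ≈ 0.99006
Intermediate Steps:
T(u, j) = -3 (T(u, j) = 3 - 1*6 = 3 - 6 = -3)
J(f) = 0 (J(f) = (f - f)/9 = (⅑)*0 = 0)
v(z, K) = -3
(-2026 - 2756)/(-4827 + v(J(-5), 6)) = (-2026 - 2756)/(-4827 - 3) = -4782/(-4830) = -4782*(-1/4830) = 797/805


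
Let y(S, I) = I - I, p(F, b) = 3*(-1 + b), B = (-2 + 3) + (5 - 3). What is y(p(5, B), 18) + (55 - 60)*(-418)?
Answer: 2090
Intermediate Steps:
B = 3 (B = 1 + 2 = 3)
p(F, b) = -3 + 3*b
y(S, I) = 0
y(p(5, B), 18) + (55 - 60)*(-418) = 0 + (55 - 60)*(-418) = 0 - 5*(-418) = 0 + 2090 = 2090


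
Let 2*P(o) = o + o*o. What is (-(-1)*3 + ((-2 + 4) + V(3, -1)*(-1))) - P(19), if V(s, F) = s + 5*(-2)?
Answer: -178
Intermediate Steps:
V(s, F) = -10 + s (V(s, F) = s - 10 = -10 + s)
P(o) = o/2 + o²/2 (P(o) = (o + o*o)/2 = (o + o²)/2 = o/2 + o²/2)
(-(-1)*3 + ((-2 + 4) + V(3, -1)*(-1))) - P(19) = (-(-1)*3 + ((-2 + 4) + (-10 + 3)*(-1))) - 19*(1 + 19)/2 = (-1*(-3) + (2 - 7*(-1))) - 19*20/2 = (3 + (2 + 7)) - 1*190 = (3 + 9) - 190 = 12 - 190 = -178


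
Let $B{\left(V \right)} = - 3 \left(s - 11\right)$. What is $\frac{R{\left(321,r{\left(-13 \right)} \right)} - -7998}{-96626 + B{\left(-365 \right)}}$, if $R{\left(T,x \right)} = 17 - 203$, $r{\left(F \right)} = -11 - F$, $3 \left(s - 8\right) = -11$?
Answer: $- \frac{434}{5367} \approx -0.080865$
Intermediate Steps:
$s = \frac{13}{3}$ ($s = 8 + \frac{1}{3} \left(-11\right) = 8 - \frac{11}{3} = \frac{13}{3} \approx 4.3333$)
$R{\left(T,x \right)} = -186$
$B{\left(V \right)} = 20$ ($B{\left(V \right)} = - 3 \left(\frac{13}{3} - 11\right) = \left(-3\right) \left(- \frac{20}{3}\right) = 20$)
$\frac{R{\left(321,r{\left(-13 \right)} \right)} - -7998}{-96626 + B{\left(-365 \right)}} = \frac{-186 - -7998}{-96626 + 20} = \frac{-186 + \left(-141212 + 149210\right)}{-96606} = \left(-186 + 7998\right) \left(- \frac{1}{96606}\right) = 7812 \left(- \frac{1}{96606}\right) = - \frac{434}{5367}$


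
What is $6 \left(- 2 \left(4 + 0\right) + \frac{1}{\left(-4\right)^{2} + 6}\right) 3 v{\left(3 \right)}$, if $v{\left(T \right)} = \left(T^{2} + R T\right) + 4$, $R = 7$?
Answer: $- \frac{53550}{11} \approx -4868.2$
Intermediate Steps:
$v{\left(T \right)} = 4 + T^{2} + 7 T$ ($v{\left(T \right)} = \left(T^{2} + 7 T\right) + 4 = 4 + T^{2} + 7 T$)
$6 \left(- 2 \left(4 + 0\right) + \frac{1}{\left(-4\right)^{2} + 6}\right) 3 v{\left(3 \right)} = 6 \left(- 2 \left(4 + 0\right) + \frac{1}{\left(-4\right)^{2} + 6}\right) 3 \left(4 + 3^{2} + 7 \cdot 3\right) = 6 \left(\left(-2\right) 4 + \frac{1}{16 + 6}\right) 3 \left(4 + 9 + 21\right) = 6 \left(-8 + \frac{1}{22}\right) 3 \cdot 34 = 6 \left(\left(- \frac{175}{22}\right) 3\right) 34 = 6 \left(- \frac{525}{22}\right) 34 = \left(- \frac{1575}{11}\right) 34 = - \frac{53550}{11}$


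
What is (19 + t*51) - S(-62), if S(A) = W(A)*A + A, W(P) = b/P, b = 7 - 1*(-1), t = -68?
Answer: -3395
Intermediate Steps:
b = 8 (b = 7 + 1 = 8)
W(P) = 8/P
S(A) = 8 + A (S(A) = (8/A)*A + A = 8 + A)
(19 + t*51) - S(-62) = (19 - 68*51) - (8 - 62) = (19 - 3468) - 1*(-54) = -3449 + 54 = -3395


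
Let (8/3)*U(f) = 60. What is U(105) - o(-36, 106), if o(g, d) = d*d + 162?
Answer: -22751/2 ≈ -11376.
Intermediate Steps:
o(g, d) = 162 + d² (o(g, d) = d² + 162 = 162 + d²)
U(f) = 45/2 (U(f) = (3/8)*60 = 45/2)
U(105) - o(-36, 106) = 45/2 - (162 + 106²) = 45/2 - (162 + 11236) = 45/2 - 1*11398 = 45/2 - 11398 = -22751/2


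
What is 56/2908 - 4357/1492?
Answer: -3146651/1084684 ≈ -2.9010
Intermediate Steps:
56/2908 - 4357/1492 = 56*(1/2908) - 4357*1/1492 = 14/727 - 4357/1492 = -3146651/1084684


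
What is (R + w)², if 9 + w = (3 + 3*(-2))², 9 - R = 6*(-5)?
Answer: 1521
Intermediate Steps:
R = 39 (R = 9 - 6*(-5) = 9 - 1*(-30) = 9 + 30 = 39)
w = 0 (w = -9 + (3 + 3*(-2))² = -9 + (3 - 6)² = -9 + (-3)² = -9 + 9 = 0)
(R + w)² = (39 + 0)² = 39² = 1521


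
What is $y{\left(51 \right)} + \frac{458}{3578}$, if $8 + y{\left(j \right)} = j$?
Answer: $\frac{77156}{1789} \approx 43.128$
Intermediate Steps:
$y{\left(j \right)} = -8 + j$
$y{\left(51 \right)} + \frac{458}{3578} = \left(-8 + 51\right) + \frac{458}{3578} = 43 + 458 \cdot \frac{1}{3578} = 43 + \frac{229}{1789} = \frac{77156}{1789}$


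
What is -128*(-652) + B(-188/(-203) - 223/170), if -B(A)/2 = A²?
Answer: 49695371363319/595470050 ≈ 83456.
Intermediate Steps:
B(A) = -2*A²
-128*(-652) + B(-188/(-203) - 223/170) = -128*(-652) - 2*(-188/(-203) - 223/170)² = 83456 - 2*(-188*(-1/203) - 223*1/170)² = 83456 - 2*(188/203 - 223/170)² = 83456 - 2*(-13309/34510)² = 83456 - 2*177129481/1190940100 = 83456 - 177129481/595470050 = 49695371363319/595470050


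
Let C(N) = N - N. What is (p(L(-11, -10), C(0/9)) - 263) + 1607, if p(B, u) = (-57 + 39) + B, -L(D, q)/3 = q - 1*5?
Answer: 1371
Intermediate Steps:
C(N) = 0
L(D, q) = 15 - 3*q (L(D, q) = -3*(q - 1*5) = -3*(q - 5) = -3*(-5 + q) = 15 - 3*q)
p(B, u) = -18 + B
(p(L(-11, -10), C(0/9)) - 263) + 1607 = ((-18 + (15 - 3*(-10))) - 263) + 1607 = ((-18 + (15 + 30)) - 263) + 1607 = ((-18 + 45) - 263) + 1607 = (27 - 263) + 1607 = -236 + 1607 = 1371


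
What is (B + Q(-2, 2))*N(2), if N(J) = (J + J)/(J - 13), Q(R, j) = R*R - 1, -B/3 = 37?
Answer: 432/11 ≈ 39.273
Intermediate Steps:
B = -111 (B = -3*37 = -111)
Q(R, j) = -1 + R**2 (Q(R, j) = R**2 - 1 = -1 + R**2)
N(J) = 2*J/(-13 + J) (N(J) = (2*J)/(-13 + J) = 2*J/(-13 + J))
(B + Q(-2, 2))*N(2) = (-111 + (-1 + (-2)**2))*(2*2/(-13 + 2)) = (-111 + (-1 + 4))*(2*2/(-11)) = (-111 + 3)*(2*2*(-1/11)) = -108*(-4/11) = 432/11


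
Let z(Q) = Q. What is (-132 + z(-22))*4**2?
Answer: -2464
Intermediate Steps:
(-132 + z(-22))*4**2 = (-132 - 22)*4**2 = -154*16 = -2464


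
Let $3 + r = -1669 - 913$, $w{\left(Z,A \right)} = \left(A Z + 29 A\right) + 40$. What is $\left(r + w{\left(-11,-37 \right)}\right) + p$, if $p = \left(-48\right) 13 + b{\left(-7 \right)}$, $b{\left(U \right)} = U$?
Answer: $-3842$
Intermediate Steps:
$w{\left(Z,A \right)} = 40 + 29 A + A Z$ ($w{\left(Z,A \right)} = \left(29 A + A Z\right) + 40 = 40 + 29 A + A Z$)
$r = -2585$ ($r = -3 - 2582 = -2585$)
$p = -631$ ($p = \left(-48\right) 13 - 7 = -624 - 7 = -631$)
$\left(r + w{\left(-11,-37 \right)}\right) + p = \left(-2585 + \left(40 + 29 \left(-37\right) - -407\right)\right) - 631 = \left(-2585 + \left(40 - 1073 + 407\right)\right) - 631 = \left(-2585 - 626\right) - 631 = -3211 - 631 = -3842$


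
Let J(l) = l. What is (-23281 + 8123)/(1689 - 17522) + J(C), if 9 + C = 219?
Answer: 3340088/15833 ≈ 210.96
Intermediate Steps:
C = 210 (C = -9 + 219 = 210)
(-23281 + 8123)/(1689 - 17522) + J(C) = (-23281 + 8123)/(1689 - 17522) + 210 = -15158/(-15833) + 210 = -15158*(-1/15833) + 210 = 15158/15833 + 210 = 3340088/15833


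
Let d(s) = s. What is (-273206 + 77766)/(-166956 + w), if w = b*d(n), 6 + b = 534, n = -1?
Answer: 48860/41871 ≈ 1.1669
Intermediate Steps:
b = 528 (b = -6 + 534 = 528)
w = -528 (w = 528*(-1) = -528)
(-273206 + 77766)/(-166956 + w) = (-273206 + 77766)/(-166956 - 528) = -195440/(-167484) = -195440*(-1/167484) = 48860/41871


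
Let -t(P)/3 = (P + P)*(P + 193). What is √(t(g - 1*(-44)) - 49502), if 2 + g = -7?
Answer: I*√97382 ≈ 312.06*I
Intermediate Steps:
g = -9 (g = -2 - 7 = -9)
t(P) = -6*P*(193 + P) (t(P) = -3*(P + P)*(P + 193) = -3*2*P*(193 + P) = -6*P*(193 + P))
√(t(g - 1*(-44)) - 49502) = √(-6*(-9 - 1*(-44))*(193 + (-9 - 1*(-44))) - 49502) = √(-6*(-9 + 44)*(193 + (-9 + 44)) - 49502) = √(-6*35*(193 + 35) - 49502) = √(-6*35*228 - 49502) = √(-47880 - 49502) = √(-97382) = I*√97382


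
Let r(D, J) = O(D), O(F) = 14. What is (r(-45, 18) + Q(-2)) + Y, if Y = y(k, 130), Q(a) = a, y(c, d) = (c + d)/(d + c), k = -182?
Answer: 13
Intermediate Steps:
r(D, J) = 14
y(c, d) = 1 (y(c, d) = (c + d)/(c + d) = 1)
Y = 1
(r(-45, 18) + Q(-2)) + Y = (14 - 2) + 1 = 12 + 1 = 13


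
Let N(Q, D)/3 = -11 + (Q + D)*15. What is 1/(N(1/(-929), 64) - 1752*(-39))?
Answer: 929/66121530 ≈ 1.4050e-5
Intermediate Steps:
N(Q, D) = -33 + 45*D + 45*Q (N(Q, D) = 3*(-11 + (Q + D)*15) = 3*(-11 + (D + Q)*15) = 3*(-11 + (15*D + 15*Q)) = 3*(-11 + 15*D + 15*Q) = -33 + 45*D + 45*Q)
1/(N(1/(-929), 64) - 1752*(-39)) = 1/((-33 + 45*64 + 45/(-929)) - 1752*(-39)) = 1/((-33 + 2880 + 45*(-1/929)) + 68328) = 1/((-33 + 2880 - 45/929) + 68328) = 1/(2644818/929 + 68328) = 1/(66121530/929) = 929/66121530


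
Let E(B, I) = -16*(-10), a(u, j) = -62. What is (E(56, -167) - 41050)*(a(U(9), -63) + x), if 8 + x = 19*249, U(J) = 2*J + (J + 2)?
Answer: -190588290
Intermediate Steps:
U(J) = 2 + 3*J (U(J) = 2*J + (2 + J) = 2 + 3*J)
x = 4723 (x = -8 + 19*249 = -8 + 4731 = 4723)
E(B, I) = 160
(E(56, -167) - 41050)*(a(U(9), -63) + x) = (160 - 41050)*(-62 + 4723) = -40890*4661 = -190588290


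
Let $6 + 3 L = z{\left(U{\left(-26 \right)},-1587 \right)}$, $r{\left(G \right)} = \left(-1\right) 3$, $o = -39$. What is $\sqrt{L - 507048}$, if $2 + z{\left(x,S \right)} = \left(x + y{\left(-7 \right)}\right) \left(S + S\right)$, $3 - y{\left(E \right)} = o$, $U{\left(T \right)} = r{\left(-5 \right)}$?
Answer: $\frac{i \sqrt{4934814}}{3} \approx 740.48 i$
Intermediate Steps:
$r{\left(G \right)} = -3$
$U{\left(T \right)} = -3$
$y{\left(E \right)} = 42$ ($y{\left(E \right)} = 3 - -39 = 3 + 39 = 42$)
$z{\left(x,S \right)} = -2 + 2 S \left(42 + x\right)$ ($z{\left(x,S \right)} = -2 + \left(x + 42\right) \left(S + S\right) = -2 + \left(42 + x\right) 2 S = -2 + 2 S \left(42 + x\right)$)
$L = - \frac{123794}{3}$ ($L = -2 + \frac{-2 + 84 \left(-1587\right) + 2 \left(-1587\right) \left(-3\right)}{3} = -2 + \frac{-2 - 133308 + 9522}{3} = -2 + \frac{1}{3} \left(-123788\right) = -2 - \frac{123788}{3} = - \frac{123794}{3} \approx -41265.0$)
$\sqrt{L - 507048} = \sqrt{- \frac{123794}{3} - 507048} = \sqrt{- \frac{1644938}{3}} = \frac{i \sqrt{4934814}}{3}$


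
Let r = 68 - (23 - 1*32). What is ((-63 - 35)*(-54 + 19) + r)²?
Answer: 12299049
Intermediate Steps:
r = 77 (r = 68 - (23 - 32) = 68 - 1*(-9) = 68 + 9 = 77)
((-63 - 35)*(-54 + 19) + r)² = ((-63 - 35)*(-54 + 19) + 77)² = (-98*(-35) + 77)² = (3430 + 77)² = 3507² = 12299049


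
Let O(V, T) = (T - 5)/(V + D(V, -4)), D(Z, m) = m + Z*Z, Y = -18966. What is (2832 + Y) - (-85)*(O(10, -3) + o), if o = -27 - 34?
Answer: -1130247/53 ≈ -21325.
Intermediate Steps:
o = -61
D(Z, m) = m + Z²
O(V, T) = (-5 + T)/(-4 + V + V²) (O(V, T) = (T - 5)/(V + (-4 + V²)) = (-5 + T)/(-4 + V + V²))
(2832 + Y) - (-85)*(O(10, -3) + o) = (2832 - 18966) - (-85)*((-5 - 3)/(-4 + 10 + 10²) - 61) = -16134 - (-85)*(-8/(-4 + 10 + 100) - 61) = -16134 - (-85)*(-8/106 - 61) = -16134 - (-85)*((1/106)*(-8) - 61) = -16134 - (-85)*(-4/53 - 61) = -16134 - (-85)*(-3237)/53 = -16134 - 1*275145/53 = -16134 - 275145/53 = -1130247/53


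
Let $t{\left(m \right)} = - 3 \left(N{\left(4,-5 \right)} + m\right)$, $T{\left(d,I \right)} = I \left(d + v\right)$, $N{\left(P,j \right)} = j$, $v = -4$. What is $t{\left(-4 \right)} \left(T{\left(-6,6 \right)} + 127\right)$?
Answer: $1809$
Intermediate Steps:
$T{\left(d,I \right)} = I \left(-4 + d\right)$ ($T{\left(d,I \right)} = I \left(d - 4\right) = I \left(-4 + d\right)$)
$t{\left(m \right)} = 15 - 3 m$ ($t{\left(m \right)} = - 3 \left(-5 + m\right) = 15 - 3 m$)
$t{\left(-4 \right)} \left(T{\left(-6,6 \right)} + 127\right) = \left(15 - -12\right) \left(6 \left(-4 - 6\right) + 127\right) = \left(15 + 12\right) \left(6 \left(-10\right) + 127\right) = 27 \left(-60 + 127\right) = 27 \cdot 67 = 1809$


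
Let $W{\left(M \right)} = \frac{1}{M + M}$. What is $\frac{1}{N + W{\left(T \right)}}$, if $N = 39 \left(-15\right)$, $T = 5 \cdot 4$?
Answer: $- \frac{40}{23399} \approx -0.0017095$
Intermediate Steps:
$T = 20$
$W{\left(M \right)} = \frac{1}{2 M}$
$N = -585$
$\frac{1}{N + W{\left(T \right)}} = \frac{1}{-585 + \frac{1}{2 \cdot 20}} = \frac{1}{-585 + \frac{1}{2} \cdot \frac{1}{20}} = \frac{1}{-585 + \frac{1}{40}} = \frac{1}{- \frac{23399}{40}} = - \frac{40}{23399}$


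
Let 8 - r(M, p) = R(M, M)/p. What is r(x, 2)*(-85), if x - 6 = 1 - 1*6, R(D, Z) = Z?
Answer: -1275/2 ≈ -637.50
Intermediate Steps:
x = 1 (x = 6 + (1 - 1*6) = 6 + (1 - 6) = 6 - 5 = 1)
r(M, p) = 8 - M/p
r(x, 2)*(-85) = (8 - 1*1/2)*(-85) = (8 - 1*1*1/2)*(-85) = (8 - 1/2)*(-85) = (15/2)*(-85) = -1275/2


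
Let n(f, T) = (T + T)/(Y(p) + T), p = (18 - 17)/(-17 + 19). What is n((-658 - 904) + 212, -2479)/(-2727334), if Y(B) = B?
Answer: -4958/6759697319 ≈ -7.3346e-7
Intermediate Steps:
p = 1/2 ≈ 0.50000
n(f, T) = 2*T/(1/2 + T) (n(f, T) = (T + T)/(1/2 + T) = (2*T)/(1/2 + T) = 2*T/(1/2 + T))
n((-658 - 904) + 212, -2479)/(-2727334) = (4*(-2479)/(1 + 2*(-2479)))/(-2727334) = (4*(-2479)/(1 - 4958))*(-1/2727334) = (4*(-2479)/(-4957))*(-1/2727334) = (4*(-2479)*(-1/4957))*(-1/2727334) = (9916/4957)*(-1/2727334) = -4958/6759697319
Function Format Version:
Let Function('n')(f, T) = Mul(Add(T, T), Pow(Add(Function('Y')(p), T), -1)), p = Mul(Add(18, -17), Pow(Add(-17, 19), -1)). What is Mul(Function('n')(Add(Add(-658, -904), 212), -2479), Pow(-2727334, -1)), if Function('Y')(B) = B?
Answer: Rational(-4958, 6759697319) ≈ -7.3346e-7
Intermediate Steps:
p = Rational(1, 2) (p = Mul(1, Pow(2, -1)) = Mul(1, Rational(1, 2)) = Rational(1, 2) ≈ 0.50000)
Function('n')(f, T) = Mul(2, T, Pow(Add(Rational(1, 2), T), -1)) (Function('n')(f, T) = Mul(Add(T, T), Pow(Add(Rational(1, 2), T), -1)) = Mul(Mul(2, T), Pow(Add(Rational(1, 2), T), -1)) = Mul(2, T, Pow(Add(Rational(1, 2), T), -1)))
Mul(Function('n')(Add(Add(-658, -904), 212), -2479), Pow(-2727334, -1)) = Mul(Mul(4, -2479, Pow(Add(1, Mul(2, -2479)), -1)), Pow(-2727334, -1)) = Mul(Mul(4, -2479, Pow(Add(1, -4958), -1)), Rational(-1, 2727334)) = Mul(Mul(4, -2479, Pow(-4957, -1)), Rational(-1, 2727334)) = Mul(Mul(4, -2479, Rational(-1, 4957)), Rational(-1, 2727334)) = Mul(Rational(9916, 4957), Rational(-1, 2727334)) = Rational(-4958, 6759697319)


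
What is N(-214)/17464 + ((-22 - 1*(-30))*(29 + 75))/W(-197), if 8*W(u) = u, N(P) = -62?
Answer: -58126299/1720204 ≈ -33.790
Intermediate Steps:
W(u) = u/8
N(-214)/17464 + ((-22 - 1*(-30))*(29 + 75))/W(-197) = -62/17464 + ((-22 - 1*(-30))*(29 + 75))/(((1/8)*(-197))) = -62*1/17464 + ((-22 + 30)*104)/(-197/8) = -31/8732 + (8*104)*(-8/197) = -31/8732 + 832*(-8/197) = -31/8732 - 6656/197 = -58126299/1720204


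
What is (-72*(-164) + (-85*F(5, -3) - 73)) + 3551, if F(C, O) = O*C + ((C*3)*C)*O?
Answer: 35686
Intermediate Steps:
F(C, O) = C*O + 3*O*C² (F(C, O) = C*O + ((3*C)*C)*O = C*O + (3*C²)*O = C*O + 3*O*C²)
(-72*(-164) + (-85*F(5, -3) - 73)) + 3551 = (-72*(-164) + (-425*(-3)*(1 + 3*5) - 73)) + 3551 = (11808 + (-425*(-3)*(1 + 15) - 73)) + 3551 = (11808 + (-425*(-3)*16 - 73)) + 3551 = (11808 + (-85*(-240) - 73)) + 3551 = (11808 + (20400 - 73)) + 3551 = (11808 + 20327) + 3551 = 32135 + 3551 = 35686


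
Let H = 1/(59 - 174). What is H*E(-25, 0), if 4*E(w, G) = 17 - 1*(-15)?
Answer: -8/115 ≈ -0.069565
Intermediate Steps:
E(w, G) = 8 (E(w, G) = (17 - 1*(-15))/4 = (17 + 15)/4 = (¼)*32 = 8)
H = -1/115 (H = 1/(-115) = -1/115 ≈ -0.0086956)
H*E(-25, 0) = -1/115*8 = -8/115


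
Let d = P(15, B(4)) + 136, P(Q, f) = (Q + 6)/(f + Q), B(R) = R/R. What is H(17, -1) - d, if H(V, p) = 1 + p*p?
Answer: -2165/16 ≈ -135.31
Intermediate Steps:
H(V, p) = 1 + p²
B(R) = 1
P(Q, f) = (6 + Q)/(Q + f)
d = 2197/16 (d = (6 + 15)/(15 + 1) + 136 = 21/16 + 136 = 2197/16 ≈ 137.31)
H(17, -1) - d = (1 + (-1)²) - 1*2197/16 = (1 + 1) - 2197/16 = 2 - 2197/16 = -2165/16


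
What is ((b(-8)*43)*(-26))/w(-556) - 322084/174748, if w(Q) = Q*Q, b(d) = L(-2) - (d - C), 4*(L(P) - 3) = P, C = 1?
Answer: -3636231945/1929317776 ≈ -1.8847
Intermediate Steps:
L(P) = 3 + P/4
b(d) = 7/2 - d (b(d) = (3 + (¼)*(-2)) - (d - 1*1) = (3 - ½) - (d - 1) = 5/2 - (-1 + d) = 5/2 + (1 - d) = 7/2 - d)
w(Q) = Q²
((b(-8)*43)*(-26))/w(-556) - 322084/174748 = (((7/2 - 1*(-8))*43)*(-26))/((-556)²) - 322084/174748 = (((7/2 + 8)*43)*(-26))/309136 - 322084*1/174748 = (((23/2)*43)*(-26))*(1/309136) - 11503/6241 = ((989/2)*(-26))*(1/309136) - 11503/6241 = -12857*1/309136 - 11503/6241 = -12857/309136 - 11503/6241 = -3636231945/1929317776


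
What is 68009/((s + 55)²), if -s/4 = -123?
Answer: 68009/299209 ≈ 0.22730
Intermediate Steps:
s = 492 (s = -4*(-123) = 492)
68009/((s + 55)²) = 68009/((492 + 55)²) = 68009/(547²) = 68009/299209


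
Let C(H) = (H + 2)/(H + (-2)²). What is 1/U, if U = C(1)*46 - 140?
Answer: -5/562 ≈ -0.0088968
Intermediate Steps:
C(H) = (2 + H)/(4 + H) (C(H) = (2 + H)/(H + 4) = (2 + H)/(4 + H))
U = -562/5 (U = ((2 + 1)/(4 + 1))*46 - 140 = (3/5)*46 - 140 = ((⅕)*3)*46 - 140 = (⅗)*46 - 140 = 138/5 - 140 = -562/5 ≈ -112.40)
1/U = 1/(-562/5) = -5/562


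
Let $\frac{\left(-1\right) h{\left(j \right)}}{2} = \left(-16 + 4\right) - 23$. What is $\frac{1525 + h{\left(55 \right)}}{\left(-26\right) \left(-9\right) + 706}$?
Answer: $\frac{319}{188} \approx 1.6968$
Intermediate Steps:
$h{\left(j \right)} = 70$ ($h{\left(j \right)} = - 2 \left(\left(-16 + 4\right) - 23\right) = - 2 \left(-12 - 23\right) = \left(-2\right) \left(-35\right) = 70$)
$\frac{1525 + h{\left(55 \right)}}{\left(-26\right) \left(-9\right) + 706} = \frac{1525 + 70}{\left(-26\right) \left(-9\right) + 706} = \frac{1595}{234 + 706} = \frac{1595}{940} = 1595 \cdot \frac{1}{940} = \frac{319}{188}$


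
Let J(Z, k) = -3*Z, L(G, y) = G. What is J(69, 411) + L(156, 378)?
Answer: -51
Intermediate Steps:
J(69, 411) + L(156, 378) = -3*69 + 156 = -207 + 156 = -51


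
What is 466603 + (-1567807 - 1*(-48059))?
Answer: -1053145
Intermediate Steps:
466603 + (-1567807 - 1*(-48059)) = 466603 + (-1567807 + 48059) = 466603 - 1519748 = -1053145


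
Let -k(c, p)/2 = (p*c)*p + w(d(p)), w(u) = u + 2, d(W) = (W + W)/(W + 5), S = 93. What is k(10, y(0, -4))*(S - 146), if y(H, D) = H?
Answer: 212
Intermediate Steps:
d(W) = 2*W/(5 + W) (d(W) = (2*W)/(5 + W) = 2*W/(5 + W))
w(u) = 2 + u
k(c, p) = -4 - 4*p/(5 + p) - 2*c*p² (k(c, p) = -2*((p*c)*p + (2 + 2*p/(5 + p))) = -2*((c*p)*p + (2 + 2*p/(5 + p))) = -2*(c*p² + (2 + 2*p/(5 + p))) = -2*(2 + c*p² + 2*p/(5 + p)) = -4 - 4*p/(5 + p) - 2*c*p²)
k(10, y(0, -4))*(S - 146) = (2*(-10 - 4*0 - 1*10*0²*(5 + 0))/(5 + 0))*(93 - 146) = (2*(-10 + 0 - 1*10*0*5)/5)*(-53) = (2*(⅕)*(-10 + 0 + 0))*(-53) = (2*(⅕)*(-10))*(-53) = -4*(-53) = 212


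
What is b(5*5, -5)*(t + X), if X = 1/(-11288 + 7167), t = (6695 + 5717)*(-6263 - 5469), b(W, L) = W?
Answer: -15002251591625/4121 ≈ -3.6404e+9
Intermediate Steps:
t = -145617584 (t = 12412*(-11732) = -145617584)
X = -1/4121 (X = 1/(-4121) = -1/4121 ≈ -0.00024266)
b(5*5, -5)*(t + X) = (5*5)*(-145617584 - 1/4121) = 25*(-600090063665/4121) = -15002251591625/4121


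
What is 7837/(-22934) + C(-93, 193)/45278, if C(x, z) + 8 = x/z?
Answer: -17130593589/50103072709 ≈ -0.34191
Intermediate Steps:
C(x, z) = -8 + x/z
7837/(-22934) + C(-93, 193)/45278 = 7837/(-22934) + (-8 - 93/193)/45278 = 7837*(-1/22934) + (-8 - 93*1/193)*(1/45278) = -7837/22934 + (-8 - 93/193)*(1/45278) = -7837/22934 - 1637/193*1/45278 = -7837/22934 - 1637/8738654 = -17130593589/50103072709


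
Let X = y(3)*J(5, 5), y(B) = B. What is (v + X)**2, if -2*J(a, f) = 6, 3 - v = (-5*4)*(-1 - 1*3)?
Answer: 7396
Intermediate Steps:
v = -77 (v = 3 - (-5*4)*(-1 - 1*3) = 3 - (-20)*(-1 - 3) = 3 - (-20)*(-4) = 3 - 1*80 = 3 - 80 = -77)
J(a, f) = -3 (J(a, f) = -1/2*6 = -3)
X = -9 (X = 3*(-3) = -9)
(v + X)**2 = (-77 - 9)**2 = (-86)**2 = 7396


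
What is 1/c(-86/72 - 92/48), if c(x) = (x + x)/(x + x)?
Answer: 1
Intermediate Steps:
c(x) = 1 (c(x) = (2*x)/((2*x)) = (2*x)*(1/(2*x)) = 1)
1/c(-86/72 - 92/48) = 1/1 = 1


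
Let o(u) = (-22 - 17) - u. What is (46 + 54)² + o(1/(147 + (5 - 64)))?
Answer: 876567/88 ≈ 9961.0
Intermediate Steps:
o(u) = -39 - u
(46 + 54)² + o(1/(147 + (5 - 64))) = (46 + 54)² + (-39 - 1/(147 + (5 - 64))) = 100² + (-39 - 1/(147 - 59)) = 10000 + (-39 - 1/88) = 10000 - 3433/88 = 876567/88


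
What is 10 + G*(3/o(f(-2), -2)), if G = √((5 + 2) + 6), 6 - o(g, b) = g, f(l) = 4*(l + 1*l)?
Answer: 10 + 3*√13/22 ≈ 10.492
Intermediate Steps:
f(l) = 8*l (f(l) = 4*(l + l) = 4*(2*l) = 8*l)
o(g, b) = 6 - g
G = √13 (G = √(7 + 6) = √13 ≈ 3.6056)
10 + G*(3/o(f(-2), -2)) = 10 + √13*(3/(6 - 8*(-2))) = 10 + √13*(3/(6 - 1*(-16))) = 10 + √13*(3/(6 + 16)) = 10 + √13*(3/22) = 10 + 3*√13/22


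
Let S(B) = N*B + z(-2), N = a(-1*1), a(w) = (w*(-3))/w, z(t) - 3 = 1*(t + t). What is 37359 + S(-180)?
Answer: 37898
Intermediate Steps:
z(t) = 3 + 2*t (z(t) = 3 + 1*(t + t) = 3 + 1*(2*t) = 3 + 2*t)
a(w) = -3 (a(w) = (-3*w)/w = -3)
N = -3
S(B) = -1 - 3*B (S(B) = -3*B + (3 + 2*(-2)) = -3*B + (3 - 4) = -3*B - 1 = -1 - 3*B)
37359 + S(-180) = 37359 + (-1 - 3*(-180)) = 37359 + (-1 + 540) = 37359 + 539 = 37898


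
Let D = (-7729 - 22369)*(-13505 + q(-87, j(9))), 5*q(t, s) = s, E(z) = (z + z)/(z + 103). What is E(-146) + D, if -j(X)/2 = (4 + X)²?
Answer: 87829246142/215 ≈ 4.0851e+8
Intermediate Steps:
j(X) = -2*(4 + X)²
E(z) = 2*z/(103 + z) (E(z) = (2*z)/(103 + z) = 2*z/(103 + z))
q(t, s) = s/5
D = 2042540574/5 (D = (-7729 - 22369)*(-13505 + (-2*(4 + 9)²)/5) = -30098*(-13505 + (-2*13²)/5) = -30098*(-13505 + (-2*169)/5) = -30098*(-13505 + (⅕)*(-338)) = -30098*(-13505 - 338/5) = -30098*(-67863/5) = 2042540574/5 ≈ 4.0851e+8)
E(-146) + D = 2*(-146)/(103 - 146) + 2042540574/5 = 2*(-146)/(-43) + 2042540574/5 = 2*(-146)*(-1/43) + 2042540574/5 = 292/43 + 2042540574/5 = 87829246142/215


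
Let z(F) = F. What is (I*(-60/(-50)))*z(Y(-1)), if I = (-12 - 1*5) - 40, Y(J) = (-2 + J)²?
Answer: -3078/5 ≈ -615.60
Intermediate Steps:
I = -57 (I = (-12 - 5) - 40 = -17 - 40 = -57)
(I*(-60/(-50)))*z(Y(-1)) = (-(-3420)/(-50))*(-2 - 1)² = -(-3420)*(-1)/50*(-3)² = -57*6/5*9 = -342/5*9 = -3078/5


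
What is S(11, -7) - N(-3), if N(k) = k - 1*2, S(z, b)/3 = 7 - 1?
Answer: 23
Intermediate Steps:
S(z, b) = 18 (S(z, b) = 3*(7 - 1) = 3*6 = 18)
N(k) = -2 + k (N(k) = k - 2 = -2 + k)
S(11, -7) - N(-3) = 18 - (-2 - 3) = 18 - 1*(-5) = 18 + 5 = 23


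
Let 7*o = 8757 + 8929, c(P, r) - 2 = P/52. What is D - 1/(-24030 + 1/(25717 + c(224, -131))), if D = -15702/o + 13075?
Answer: 928664369592477365/71059731152911 ≈ 13069.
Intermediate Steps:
c(P, r) = 2 + P/52
o = 17686/7 (o = (8757 + 8929)/7 = (1/7)*17686 = 17686/7 ≈ 2526.6)
D = 115567268/8843 (D = -15702/17686/7 + 13075 = -15702*7/17686 + 13075 = -54957/8843 + 13075 = 115567268/8843 ≈ 13069.)
D - 1/(-24030 + 1/(25717 + c(224, -131))) = 115567268/8843 - 1/(-24030 + 1/(25717 + (2 + (1/52)*224))) = 115567268/8843 - 1/(-24030 + 1/(25717 + (2 + 56/13))) = 115567268/8843 - 1/(-24030 + 1/(25717 + 82/13)) = 115567268/8843 - 1/(-24030 + 1/(334403/13)) = 115567268/8843 - 1/(-24030 + 13/334403) = 115567268/8843 - 1/(-8035704077/334403) = 115567268/8843 - 1*(-334403/8035704077) = 115567268/8843 + 334403/8035704077 = 928664369592477365/71059731152911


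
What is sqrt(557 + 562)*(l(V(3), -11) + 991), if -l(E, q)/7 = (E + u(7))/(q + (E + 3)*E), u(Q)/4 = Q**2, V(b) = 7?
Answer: 57048*sqrt(1119)/59 ≈ 32345.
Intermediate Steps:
u(Q) = 4*Q**2
l(E, q) = -7*(196 + E)/(q + E*(3 + E)) (l(E, q) = -7*(E + 4*7**2)/(q + (E + 3)*E) = -7*(E + 4*49)/(q + (3 + E)*E) = -7*(E + 196)/(q + E*(3 + E)) = -7*(196 + E)/(q + E*(3 + E)))
sqrt(557 + 562)*(l(V(3), -11) + 991) = sqrt(557 + 562)*(7*(-196 - 1*7)/(-11 + 7**2 + 3*7) + 991) = sqrt(1119)*(7*(-196 - 7)/(-11 + 49 + 21) + 991) = sqrt(1119)*(7*(-203)/59 + 991) = sqrt(1119)*(7*(1/59)*(-203) + 991) = sqrt(1119)*(-1421/59 + 991) = sqrt(1119)*(57048/59) = 57048*sqrt(1119)/59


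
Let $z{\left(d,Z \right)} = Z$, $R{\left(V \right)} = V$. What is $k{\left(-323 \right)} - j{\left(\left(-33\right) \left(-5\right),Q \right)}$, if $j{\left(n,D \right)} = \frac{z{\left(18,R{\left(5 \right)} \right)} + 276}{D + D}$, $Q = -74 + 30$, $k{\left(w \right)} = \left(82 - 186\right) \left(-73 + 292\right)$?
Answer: $- \frac{2004007}{88} \approx -22773.0$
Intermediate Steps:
$k{\left(w \right)} = -22776$ ($k{\left(w \right)} = \left(-104\right) 219 = -22776$)
$Q = -44$
$j{\left(n,D \right)} = \frac{281}{2 D}$ ($j{\left(n,D \right)} = \frac{5 + 276}{D + D} = \frac{281}{2 D}$)
$k{\left(-323 \right)} - j{\left(\left(-33\right) \left(-5\right),Q \right)} = -22776 - \frac{281}{2 \left(-44\right)} = -22776 - \frac{281}{2} \left(- \frac{1}{44}\right) = -22776 - - \frac{281}{88} = -22776 + \frac{281}{88} = - \frac{2004007}{88}$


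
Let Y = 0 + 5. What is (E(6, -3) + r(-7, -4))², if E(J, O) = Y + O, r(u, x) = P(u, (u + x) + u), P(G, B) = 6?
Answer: 64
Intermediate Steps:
Y = 5
r(u, x) = 6
E(J, O) = 5 + O
(E(6, -3) + r(-7, -4))² = ((5 - 3) + 6)² = (2 + 6)² = 8² = 64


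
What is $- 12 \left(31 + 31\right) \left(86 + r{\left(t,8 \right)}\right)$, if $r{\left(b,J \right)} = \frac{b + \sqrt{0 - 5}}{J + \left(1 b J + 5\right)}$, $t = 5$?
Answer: $- \frac{3394872}{53} - \frac{744 i \sqrt{5}}{53} \approx -64054.0 - 31.389 i$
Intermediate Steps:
$r{\left(b,J \right)} = \frac{b + i \sqrt{5}}{5 + J + J b}$ ($r{\left(b,J \right)} = \frac{b + \sqrt{-5}}{J + \left(b J + 5\right)} = \frac{b + i \sqrt{5}}{J + \left(J b + 5\right)} = \frac{b + i \sqrt{5}}{J + \left(5 + J b\right)} = \frac{b + i \sqrt{5}}{5 + J + J b}$)
$- 12 \left(31 + 31\right) \left(86 + r{\left(t,8 \right)}\right) = - 12 \left(31 + 31\right) \left(86 + \frac{5 + i \sqrt{5}}{5 + 8 + 8 \cdot 5}\right) = - 12 \cdot 62 \left(86 + \frac{5 + i \sqrt{5}}{5 + 8 + 40}\right) = - 12 \cdot 62 \left(86 + \frac{5 + i \sqrt{5}}{53}\right) = - 12 \cdot 62 \left(86 + \left(\frac{5}{53} + \frac{i \sqrt{5}}{53}\right)\right) = - 12 \cdot 62 \left(\frac{4563}{53} + \frac{i \sqrt{5}}{53}\right) = - 12 \left(\frac{282906}{53} + \frac{62 i \sqrt{5}}{53}\right) = - \frac{3394872}{53} - \frac{744 i \sqrt{5}}{53}$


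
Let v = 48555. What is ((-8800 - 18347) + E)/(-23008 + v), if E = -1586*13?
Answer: -47765/25547 ≈ -1.8697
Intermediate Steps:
E = -20618 (E = -1*20618 = -20618)
((-8800 - 18347) + E)/(-23008 + v) = ((-8800 - 18347) - 20618)/(-23008 + 48555) = (-27147 - 20618)/25547 = -47765*1/25547 = -47765/25547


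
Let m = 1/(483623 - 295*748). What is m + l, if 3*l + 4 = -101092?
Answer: -26584507445/788889 ≈ -33699.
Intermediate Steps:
m = 1/262963 (m = 1/(483623 - 220660) = 1/262963 ≈ 3.8028e-6)
l = -101096/3 (l = -4/3 + (⅓)*(-101092) = -4/3 - 101092/3 = -101096/3 ≈ -33699.)
m + l = 1/262963 - 101096/3 = -26584507445/788889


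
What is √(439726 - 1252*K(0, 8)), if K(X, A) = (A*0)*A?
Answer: 7*√8974 ≈ 663.12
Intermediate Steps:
K(X, A) = 0 (K(X, A) = 0*A = 0)
√(439726 - 1252*K(0, 8)) = √(439726 - 1252*0) = √(439726 + 0) = √439726 = 7*√8974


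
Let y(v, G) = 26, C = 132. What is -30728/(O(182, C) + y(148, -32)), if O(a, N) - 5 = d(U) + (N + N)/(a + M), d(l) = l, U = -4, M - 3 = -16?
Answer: -5193032/4827 ≈ -1075.8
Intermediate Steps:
M = -13 (M = 3 - 16 = -13)
O(a, N) = 1 + 2*N/(-13 + a) (O(a, N) = 5 + (-4 + (N + N)/(a - 13)) = 5 + (-4 + (2*N)/(-13 + a)) = 5 + (-4 + 2*N/(-13 + a)) = 1 + 2*N/(-13 + a))
-30728/(O(182, C) + y(148, -32)) = -30728/((-13 + 182 + 2*132)/(-13 + 182) + 26) = -30728/((-13 + 182 + 264)/169 + 26) = -30728/((1/169)*433 + 26) = -30728/(433/169 + 26) = -30728/4827/169 = -30728*169/4827 = -5193032/4827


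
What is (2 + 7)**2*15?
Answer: 1215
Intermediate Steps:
(2 + 7)**2*15 = 9**2*15 = 81*15 = 1215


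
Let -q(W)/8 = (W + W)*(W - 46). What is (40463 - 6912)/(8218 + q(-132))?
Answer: -33551/367718 ≈ -0.091241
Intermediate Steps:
q(W) = -16*W*(-46 + W) (q(W) = -8*(W + W)*(W - 46) = -8*2*W*(-46 + W) = -16*W*(-46 + W))
(40463 - 6912)/(8218 + q(-132)) = (40463 - 6912)/(8218 + 16*(-132)*(46 - 1*(-132))) = 33551/(8218 + 16*(-132)*(46 + 132)) = 33551/(8218 + 16*(-132)*178) = 33551/(8218 - 375936) = 33551/(-367718) = 33551*(-1/367718) = -33551/367718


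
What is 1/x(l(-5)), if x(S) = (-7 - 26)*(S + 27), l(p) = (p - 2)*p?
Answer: -1/2046 ≈ -0.00048876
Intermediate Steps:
l(p) = p*(-2 + p) (l(p) = (-2 + p)*p = p*(-2 + p))
x(S) = -891 - 33*S (x(S) = -33*(27 + S) = -891 - 33*S)
1/x(l(-5)) = 1/(-891 - (-165)*(-2 - 5)) = 1/(-891 - (-165)*(-7)) = 1/(-891 - 33*35) = 1/(-891 - 1155) = 1/(-2046) = -1/2046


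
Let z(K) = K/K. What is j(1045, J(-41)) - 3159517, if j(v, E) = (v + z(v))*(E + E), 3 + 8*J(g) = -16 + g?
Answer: -3175207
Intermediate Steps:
J(g) = -19/8 + g/8 (J(g) = -3/8 + (-16 + g)/8 = -3/8 + (-2 + g/8) = -19/8 + g/8)
z(K) = 1
j(v, E) = 2*E*(1 + v) (j(v, E) = (v + 1)*(E + E) = (1 + v)*(2*E) = 2*E*(1 + v))
j(1045, J(-41)) - 3159517 = 2*(-19/8 + (⅛)*(-41))*(1 + 1045) - 3159517 = 2*(-19/8 - 41/8)*1046 - 3159517 = 2*(-15/2)*1046 - 3159517 = -15690 - 3159517 = -3175207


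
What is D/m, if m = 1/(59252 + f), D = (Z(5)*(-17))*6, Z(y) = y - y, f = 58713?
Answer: 0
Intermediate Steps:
Z(y) = 0
D = 0 (D = (0*(-17))*6 = 0*6 = 0)
m = 1/117965 (m = 1/(59252 + 58713) = 1/117965 ≈ 8.4771e-6)
D/m = 0/(1/117965) = 0*117965 = 0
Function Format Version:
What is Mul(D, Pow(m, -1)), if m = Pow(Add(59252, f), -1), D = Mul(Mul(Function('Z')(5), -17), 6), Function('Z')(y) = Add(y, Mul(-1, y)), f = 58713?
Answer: 0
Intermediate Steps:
Function('Z')(y) = 0
D = 0 (D = Mul(Mul(0, -17), 6) = Mul(0, 6) = 0)
m = Rational(1, 117965) (m = Pow(Add(59252, 58713), -1) = Pow(117965, -1) = Rational(1, 117965) ≈ 8.4771e-6)
Mul(D, Pow(m, -1)) = Mul(0, Pow(Rational(1, 117965), -1)) = Mul(0, 117965) = 0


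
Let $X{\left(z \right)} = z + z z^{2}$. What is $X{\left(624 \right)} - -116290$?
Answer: $243087538$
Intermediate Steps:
$X{\left(z \right)} = z + z^{3}$
$X{\left(624 \right)} - -116290 = \left(624 + 624^{3}\right) - -116290 = \left(624 + 242970624\right) + 116290 = 242971248 + 116290 = 243087538$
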